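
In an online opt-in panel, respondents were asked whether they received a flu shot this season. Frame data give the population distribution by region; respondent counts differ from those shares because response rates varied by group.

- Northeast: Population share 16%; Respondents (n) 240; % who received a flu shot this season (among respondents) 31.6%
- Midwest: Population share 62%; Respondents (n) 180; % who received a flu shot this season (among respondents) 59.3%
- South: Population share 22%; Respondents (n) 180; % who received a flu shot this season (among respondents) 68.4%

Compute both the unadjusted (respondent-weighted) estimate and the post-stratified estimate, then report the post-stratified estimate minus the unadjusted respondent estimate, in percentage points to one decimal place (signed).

Unadjusted (pooled respondent) estimate weights by respondent counts:
  (240/600)×31.6 + (180/600)×59.3 + (180/600)×68.4 = 50.95%
Reweighting by population region shares:
  0.16×31.6 + 0.62×59.3 + 0.22×68.4 = 56.87%
Difference = 56.87 − 50.95 = 5.92 pp.

+5.9 percentage points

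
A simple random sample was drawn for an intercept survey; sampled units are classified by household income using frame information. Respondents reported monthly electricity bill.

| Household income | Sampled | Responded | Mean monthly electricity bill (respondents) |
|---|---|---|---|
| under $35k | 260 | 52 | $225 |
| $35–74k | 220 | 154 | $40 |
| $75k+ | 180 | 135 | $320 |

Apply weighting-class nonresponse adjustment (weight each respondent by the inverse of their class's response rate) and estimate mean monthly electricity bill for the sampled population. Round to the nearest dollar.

Class response rates: under $35k 52/260 = 20%, $35–74k 154/220 = 70%, $75k+ 135/180 = 75%.
Inverse-response-rate weighting restores each class to its sampled count, so class totals weight by n_sampled:
  under $35k: 260 × 225 = 58,500
  $35–74k: 220 × 40 = 8800
  $75k+: 180 × 320 = 57,600
Adjusted estimate = 124,900 / 660 = 189.242 → $189.

$189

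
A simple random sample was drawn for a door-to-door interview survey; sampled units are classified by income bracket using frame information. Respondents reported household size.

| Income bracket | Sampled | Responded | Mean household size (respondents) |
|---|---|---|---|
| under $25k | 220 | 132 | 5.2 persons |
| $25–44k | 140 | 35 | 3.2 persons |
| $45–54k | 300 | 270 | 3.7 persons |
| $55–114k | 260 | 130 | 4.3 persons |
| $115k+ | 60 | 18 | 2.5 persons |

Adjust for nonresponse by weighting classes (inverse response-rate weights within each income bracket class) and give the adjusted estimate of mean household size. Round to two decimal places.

4.05

Class response rates: under $25k 132/220 = 60%, $25–44k 35/140 = 25%, $45–54k 270/300 = 90%, $55–114k 130/260 = 50%, $115k+ 18/60 = 30%.
Inverse-response-rate weighting restores each class to its sampled count, so class totals weight by n_sampled:
  under $25k: 220 × 5.2 = 1144
  $25–44k: 140 × 3.2 = 448
  $45–54k: 300 × 3.7 = 1110
  $55–114k: 260 × 4.3 = 1118
  $115k+: 60 × 2.5 = 150
Adjusted estimate = 3970 / 980 = 4.05102 → 4.05.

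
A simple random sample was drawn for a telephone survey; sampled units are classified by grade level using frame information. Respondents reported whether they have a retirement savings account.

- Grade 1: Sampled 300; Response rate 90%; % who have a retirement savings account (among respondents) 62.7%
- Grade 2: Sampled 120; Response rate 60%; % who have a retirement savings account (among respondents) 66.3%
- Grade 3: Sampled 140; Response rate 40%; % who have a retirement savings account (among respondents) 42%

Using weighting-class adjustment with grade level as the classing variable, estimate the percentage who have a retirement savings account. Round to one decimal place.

With weight = n_sampled/n_responded per class, the weighted class total is n_sampled:
  Grade 1: 300 × 62.7 = 18,810
  Grade 2: 120 × 66.3 = 7956
  Grade 3: 140 × 42 = 5880
Adjusted estimate = 32,646 / 560 = 58.2964 → 58.3%.

58.3%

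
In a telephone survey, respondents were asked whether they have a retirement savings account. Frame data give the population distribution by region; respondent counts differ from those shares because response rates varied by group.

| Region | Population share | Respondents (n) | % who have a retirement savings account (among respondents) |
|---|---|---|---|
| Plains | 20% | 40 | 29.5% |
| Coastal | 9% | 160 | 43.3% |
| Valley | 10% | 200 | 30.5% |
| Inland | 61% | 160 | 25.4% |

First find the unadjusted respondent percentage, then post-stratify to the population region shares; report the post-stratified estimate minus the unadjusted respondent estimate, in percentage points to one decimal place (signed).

-4.3 percentage points

Unadjusted (pooled respondent) estimate weights by respondent counts:
  (40/560)×29.5 + (160/560)×43.3 + (200/560)×30.5 + (160/560)×25.4 = 32.6286%
Post-stratified estimate weights by population shares:
  0.2×29.5 + 0.09×43.3 + 0.1×30.5 + 0.61×25.4 = 28.341%
Difference = 28.341 − 32.6286 = -4.2876 pp.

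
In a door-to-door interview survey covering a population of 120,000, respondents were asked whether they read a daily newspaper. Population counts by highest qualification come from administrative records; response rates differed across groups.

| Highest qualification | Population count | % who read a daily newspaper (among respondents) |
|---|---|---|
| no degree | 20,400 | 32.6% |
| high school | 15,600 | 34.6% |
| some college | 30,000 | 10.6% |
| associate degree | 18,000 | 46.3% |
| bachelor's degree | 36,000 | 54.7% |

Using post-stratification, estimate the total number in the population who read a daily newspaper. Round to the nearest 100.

Apply each group's respondent rate to its population count:
  no degree: 20,400 × 32.6% = 6650.4
  high school: 15,600 × 34.6% = 5397.6
  some college: 30,000 × 10.6% = 3180
  associate degree: 18,000 × 46.3% = 8334
  bachelor's degree: 36,000 × 54.7% = 19,692
Estimated total = 43,254 → 43,300.

43,300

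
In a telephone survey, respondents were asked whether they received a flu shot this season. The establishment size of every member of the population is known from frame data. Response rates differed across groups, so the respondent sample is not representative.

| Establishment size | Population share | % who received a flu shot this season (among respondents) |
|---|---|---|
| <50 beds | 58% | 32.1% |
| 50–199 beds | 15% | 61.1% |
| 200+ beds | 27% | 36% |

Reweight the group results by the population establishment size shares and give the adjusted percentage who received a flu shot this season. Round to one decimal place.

37.5%

Each cell contributes population-share × respondent value:
  <50 beds: 0.58 × 32.1 = 18.618
  50–199 beds: 0.15 × 61.1 = 9.165
  200+ beds: 0.27 × 36 = 9.72
Post-stratified estimate = 37.503 → 37.5%.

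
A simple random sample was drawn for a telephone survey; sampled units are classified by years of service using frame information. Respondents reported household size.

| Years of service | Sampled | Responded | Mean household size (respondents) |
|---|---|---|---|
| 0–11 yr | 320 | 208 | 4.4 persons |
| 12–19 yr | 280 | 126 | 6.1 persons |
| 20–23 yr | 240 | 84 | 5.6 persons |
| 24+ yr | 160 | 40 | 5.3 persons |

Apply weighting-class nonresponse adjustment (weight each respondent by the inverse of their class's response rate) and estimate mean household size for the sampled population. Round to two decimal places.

5.31

Response rates by class: 0–11 yr 208/320 = 65%, 12–19 yr 126/280 = 45%, 20–23 yr 84/240 = 35%, 24+ yr 40/160 = 25%.
Each respondent's weight = sampled/responded in their class; summing within a class gives n_sampled, so:
  0–11 yr: 320 × 4.4 = 1408
  12–19 yr: 280 × 6.1 = 1708
  20–23 yr: 240 × 5.6 = 1344
  24+ yr: 160 × 5.3 = 848
Adjusted estimate = 5308 / 1,000 = 5.308 → 5.31.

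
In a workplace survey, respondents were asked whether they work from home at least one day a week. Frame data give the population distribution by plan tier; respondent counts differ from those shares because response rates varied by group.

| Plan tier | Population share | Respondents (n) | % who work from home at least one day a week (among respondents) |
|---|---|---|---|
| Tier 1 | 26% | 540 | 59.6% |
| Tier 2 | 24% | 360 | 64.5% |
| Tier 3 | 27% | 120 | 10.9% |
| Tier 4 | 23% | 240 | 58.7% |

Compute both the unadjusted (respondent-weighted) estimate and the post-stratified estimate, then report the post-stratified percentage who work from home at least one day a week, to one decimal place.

Without adjustment, the pooled respondent share is:
  (540/1260)×59.6 + (360/1260)×64.5 + (120/1260)×10.9 + (240/1260)×58.7 = 56.1905%
Post-stratified estimate weights by population shares:
  0.26×59.6 + 0.24×64.5 + 0.27×10.9 + 0.23×58.7 = 47.42%

47.4%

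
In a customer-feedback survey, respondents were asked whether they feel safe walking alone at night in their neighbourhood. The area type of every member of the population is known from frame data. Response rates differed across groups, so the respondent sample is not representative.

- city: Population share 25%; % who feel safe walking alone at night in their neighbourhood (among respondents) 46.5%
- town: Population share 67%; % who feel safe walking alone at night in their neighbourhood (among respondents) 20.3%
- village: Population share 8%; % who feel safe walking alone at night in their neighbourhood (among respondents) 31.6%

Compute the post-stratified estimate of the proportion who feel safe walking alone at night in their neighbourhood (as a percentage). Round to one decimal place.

27.8%

Each cell contributes population-share × respondent value:
  city: 0.25 × 46.5 = 11.625
  town: 0.67 × 20.3 = 13.601
  village: 0.08 × 31.6 = 2.528
Post-stratified estimate = 27.754 → 27.8%.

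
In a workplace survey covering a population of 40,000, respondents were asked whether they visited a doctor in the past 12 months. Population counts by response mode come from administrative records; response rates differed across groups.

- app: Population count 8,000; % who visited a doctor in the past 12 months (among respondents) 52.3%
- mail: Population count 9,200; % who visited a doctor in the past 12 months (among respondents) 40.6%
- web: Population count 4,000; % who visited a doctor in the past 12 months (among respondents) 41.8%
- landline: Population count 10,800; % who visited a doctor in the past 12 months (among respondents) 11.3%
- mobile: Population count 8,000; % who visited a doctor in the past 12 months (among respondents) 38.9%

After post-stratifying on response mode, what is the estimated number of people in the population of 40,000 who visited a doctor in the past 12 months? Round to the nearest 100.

Estimated count per cell = population count × respondent percentage:
  app: 8,000 × 52.3% = 4184
  mail: 9,200 × 40.6% = 3735.2
  web: 4,000 × 41.8% = 1672
  landline: 10,800 × 11.3% = 1220.4
  mobile: 8,000 × 38.9% = 3112
Estimated total = 13923.6 → 13,900.

13,900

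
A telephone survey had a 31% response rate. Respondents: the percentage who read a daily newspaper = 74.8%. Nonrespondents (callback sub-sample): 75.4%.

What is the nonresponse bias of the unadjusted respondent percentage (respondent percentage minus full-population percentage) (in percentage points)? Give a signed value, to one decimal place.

Nonresponse fraction = 1 − 0.31 = 0.69.
Bias = (nonresponse fraction) × (respondent percentage − nonrespondent percentage)
     = 0.69 × (74.8 − 75.4) = 0.69 × -0.6 = -0.414.

-0.4 percentage points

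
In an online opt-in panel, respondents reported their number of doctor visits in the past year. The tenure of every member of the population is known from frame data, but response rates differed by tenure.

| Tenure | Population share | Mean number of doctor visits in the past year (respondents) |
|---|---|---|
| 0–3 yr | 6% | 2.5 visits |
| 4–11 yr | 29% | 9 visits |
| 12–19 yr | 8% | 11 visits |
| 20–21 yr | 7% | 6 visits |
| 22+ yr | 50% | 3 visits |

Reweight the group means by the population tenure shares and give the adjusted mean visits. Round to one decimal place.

Post-stratification weights by population share, not respondent share:
  0–3 yr: 0.06 × 2.5 = 0.15
  4–11 yr: 0.29 × 9 = 2.61
  12–19 yr: 0.08 × 11 = 0.88
  20–21 yr: 0.07 × 6 = 0.42
  22+ yr: 0.5 × 3 = 1.5
Post-stratified estimate = 5.56 → 5.6.

5.6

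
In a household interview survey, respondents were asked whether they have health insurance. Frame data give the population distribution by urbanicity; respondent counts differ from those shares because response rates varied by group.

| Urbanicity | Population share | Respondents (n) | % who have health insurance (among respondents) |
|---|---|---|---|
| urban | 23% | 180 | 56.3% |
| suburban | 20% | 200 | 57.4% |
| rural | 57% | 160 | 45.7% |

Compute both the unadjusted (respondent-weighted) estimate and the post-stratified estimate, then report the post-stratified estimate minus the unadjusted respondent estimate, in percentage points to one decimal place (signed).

-3.1 percentage points

Without adjustment, the pooled respondent share is:
  (180/540)×56.3 + (200/540)×57.4 + (160/540)×45.7 = 53.5667%
Reweighting by population urbanicity shares:
  0.23×56.3 + 0.2×57.4 + 0.57×45.7 = 50.478%
Difference = 50.478 − 53.5667 = -3.0887 pp.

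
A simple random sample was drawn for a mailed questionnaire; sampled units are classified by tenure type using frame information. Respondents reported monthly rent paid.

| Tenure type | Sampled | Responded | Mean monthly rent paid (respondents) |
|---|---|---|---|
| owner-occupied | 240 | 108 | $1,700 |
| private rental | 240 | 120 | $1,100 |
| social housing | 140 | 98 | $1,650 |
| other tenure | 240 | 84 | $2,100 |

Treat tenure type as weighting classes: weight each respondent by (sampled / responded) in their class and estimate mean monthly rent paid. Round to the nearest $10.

Response rates by class: owner-occupied 108/240 = 45%, private rental 120/240 = 50%, social housing 98/140 = 70%, other tenure 84/240 = 35%.
Each respondent's weight = sampled/responded in their class; summing within a class gives n_sampled, so:
  owner-occupied: 240 × 1700 = 408,000
  private rental: 240 × 1100 = 264,000
  social housing: 140 × 1650 = 231,000
  other tenure: 240 × 2100 = 504,000
Adjusted estimate = 1,407,000 / 860 = 1636.05 → $1,640.

$1,640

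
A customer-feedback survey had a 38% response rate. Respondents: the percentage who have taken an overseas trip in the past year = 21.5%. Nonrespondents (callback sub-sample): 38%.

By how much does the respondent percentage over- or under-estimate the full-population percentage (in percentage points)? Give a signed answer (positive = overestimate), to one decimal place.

Nonresponse fraction = 1 − 0.38 = 0.62.
Bias = (nonresponse fraction) × (respondent percentage − nonrespondent percentage)
     = 0.62 × (21.5 − 38) = 0.62 × -16.5 = -10.23.

-10.2 percentage points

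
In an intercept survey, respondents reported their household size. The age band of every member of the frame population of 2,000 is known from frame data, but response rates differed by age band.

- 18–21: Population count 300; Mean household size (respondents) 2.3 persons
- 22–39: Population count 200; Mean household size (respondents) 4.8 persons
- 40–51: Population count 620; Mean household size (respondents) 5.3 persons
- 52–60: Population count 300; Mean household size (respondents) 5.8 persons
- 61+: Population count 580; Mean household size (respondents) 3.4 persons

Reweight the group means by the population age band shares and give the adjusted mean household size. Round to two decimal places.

4.32

Each cell contributes population-share × respondent value:
  18–21: (300/2,000) × 2.3 = 0.345
  22–39: (200/2,000) × 4.8 = 0.48
  40–51: (620/2,000) × 5.3 = 1.643
  52–60: (300/2,000) × 5.8 = 0.87
  61+: (580/2,000) × 3.4 = 0.986
Post-stratified estimate = 4.324 → 4.32.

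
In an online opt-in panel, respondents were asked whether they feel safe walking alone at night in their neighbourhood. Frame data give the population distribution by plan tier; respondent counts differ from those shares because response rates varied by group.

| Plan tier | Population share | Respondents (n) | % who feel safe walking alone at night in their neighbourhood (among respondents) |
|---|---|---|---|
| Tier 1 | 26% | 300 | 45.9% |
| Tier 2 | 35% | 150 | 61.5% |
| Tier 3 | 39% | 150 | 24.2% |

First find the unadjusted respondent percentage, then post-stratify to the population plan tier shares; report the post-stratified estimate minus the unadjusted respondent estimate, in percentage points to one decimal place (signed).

Naive respondent-only estimate (weights = respondent counts):
  (300/600)×45.9 + (150/600)×61.5 + (150/600)×24.2 = 44.375%
Post-stratified estimate weights by population shares:
  0.26×45.9 + 0.35×61.5 + 0.39×24.2 = 42.897%
Difference = 42.897 − 44.375 = -1.478 pp.

-1.5 percentage points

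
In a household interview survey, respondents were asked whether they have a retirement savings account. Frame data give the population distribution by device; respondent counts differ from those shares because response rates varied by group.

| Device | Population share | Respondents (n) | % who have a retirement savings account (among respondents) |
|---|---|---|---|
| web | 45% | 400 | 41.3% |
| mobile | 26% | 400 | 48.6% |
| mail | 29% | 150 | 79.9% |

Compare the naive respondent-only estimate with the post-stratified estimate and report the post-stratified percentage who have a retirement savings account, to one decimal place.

Unadjusted (pooled respondent) estimate weights by respondent counts:
  (400/950)×41.3 + (400/950)×48.6 + (150/950)×79.9 = 50.4684%
Post-stratifying to population shares instead:
  0.45×41.3 + 0.26×48.6 + 0.29×79.9 = 54.392%

54.4%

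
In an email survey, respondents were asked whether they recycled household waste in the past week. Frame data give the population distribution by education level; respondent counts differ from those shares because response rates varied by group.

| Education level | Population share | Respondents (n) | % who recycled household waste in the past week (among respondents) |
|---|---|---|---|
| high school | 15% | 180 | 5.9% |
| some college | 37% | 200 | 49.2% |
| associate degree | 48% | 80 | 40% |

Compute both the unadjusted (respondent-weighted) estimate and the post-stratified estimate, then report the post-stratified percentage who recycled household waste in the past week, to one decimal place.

38.3%

Unadjusted (pooled respondent) estimate weights by respondent counts:
  (180/460)×5.9 + (200/460)×49.2 + (80/460)×40 = 30.6565%
Post-stratifying to population shares instead:
  0.15×5.9 + 0.37×49.2 + 0.48×40 = 38.289%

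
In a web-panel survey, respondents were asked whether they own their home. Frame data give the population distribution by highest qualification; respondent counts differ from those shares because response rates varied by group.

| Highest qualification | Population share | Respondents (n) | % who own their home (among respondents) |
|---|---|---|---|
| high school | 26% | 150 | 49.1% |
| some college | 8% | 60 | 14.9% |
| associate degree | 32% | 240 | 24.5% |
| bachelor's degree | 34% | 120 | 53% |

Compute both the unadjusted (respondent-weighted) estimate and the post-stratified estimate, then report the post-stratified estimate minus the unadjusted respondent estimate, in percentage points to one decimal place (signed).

+3.9 percentage points

Unadjusted (pooled respondent) estimate weights by respondent counts:
  (150/570)×49.1 + (60/570)×14.9 + (240/570)×24.5 + (120/570)×53 = 35.9632%
Post-stratified estimate weights by population shares:
  0.26×49.1 + 0.08×14.9 + 0.32×24.5 + 0.34×53 = 39.818%
Difference = 39.818 − 35.9632 = 3.8548 pp.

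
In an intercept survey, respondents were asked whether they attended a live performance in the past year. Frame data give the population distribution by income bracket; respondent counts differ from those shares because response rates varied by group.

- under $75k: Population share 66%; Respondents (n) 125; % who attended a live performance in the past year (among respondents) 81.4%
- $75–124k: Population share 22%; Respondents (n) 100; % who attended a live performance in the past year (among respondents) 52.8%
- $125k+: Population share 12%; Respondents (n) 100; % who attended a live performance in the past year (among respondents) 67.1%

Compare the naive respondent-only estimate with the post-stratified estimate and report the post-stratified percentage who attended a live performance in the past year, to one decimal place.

Naive respondent-only estimate (weights = respondent counts):
  (125/325)×81.4 + (100/325)×52.8 + (100/325)×67.1 = 68.2%
Reweighting by population income bracket shares:
  0.66×81.4 + 0.22×52.8 + 0.12×67.1 = 73.392%

73.4%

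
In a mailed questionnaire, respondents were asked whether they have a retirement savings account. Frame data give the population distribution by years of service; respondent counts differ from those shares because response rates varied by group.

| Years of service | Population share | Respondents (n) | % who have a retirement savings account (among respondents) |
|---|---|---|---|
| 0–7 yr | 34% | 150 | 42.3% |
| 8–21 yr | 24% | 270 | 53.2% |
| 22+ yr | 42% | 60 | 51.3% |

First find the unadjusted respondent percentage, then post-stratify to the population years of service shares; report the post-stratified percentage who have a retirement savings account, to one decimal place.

Without adjustment, the pooled respondent share is:
  (150/480)×42.3 + (270/480)×53.2 + (60/480)×51.3 = 49.5562%
Post-stratifying to population shares instead:
  0.34×42.3 + 0.24×53.2 + 0.42×51.3 = 48.696%

48.7%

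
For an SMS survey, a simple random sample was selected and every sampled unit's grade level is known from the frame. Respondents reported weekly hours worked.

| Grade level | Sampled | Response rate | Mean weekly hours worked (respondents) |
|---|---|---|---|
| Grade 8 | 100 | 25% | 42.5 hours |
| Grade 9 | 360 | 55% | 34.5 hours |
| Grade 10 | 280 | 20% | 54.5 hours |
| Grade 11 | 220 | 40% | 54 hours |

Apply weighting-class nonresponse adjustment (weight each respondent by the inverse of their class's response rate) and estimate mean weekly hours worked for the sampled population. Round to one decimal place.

Weighting each respondent by the inverse class response rate inflates each class back to its sampled size, so the class weight is n_sampled:
  Grade 8: 100 × 42.5 = 4250
  Grade 9: 360 × 34.5 = 12,420
  Grade 10: 280 × 54.5 = 15,260
  Grade 11: 220 × 54 = 11,880
Adjusted estimate = 43,810 / 960 = 45.6354 → 45.6.

45.6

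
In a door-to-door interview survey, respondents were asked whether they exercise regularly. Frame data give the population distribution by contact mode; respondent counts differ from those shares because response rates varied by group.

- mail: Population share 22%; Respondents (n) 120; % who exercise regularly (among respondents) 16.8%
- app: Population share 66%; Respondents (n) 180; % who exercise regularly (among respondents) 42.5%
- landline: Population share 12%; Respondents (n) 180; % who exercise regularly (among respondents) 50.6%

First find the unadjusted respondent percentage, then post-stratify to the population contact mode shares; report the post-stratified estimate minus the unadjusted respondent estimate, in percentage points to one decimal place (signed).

Unadjusted (pooled respondent) estimate weights by respondent counts:
  (120/480)×16.8 + (180/480)×42.5 + (180/480)×50.6 = 39.1125%
Post-stratifying to population shares instead:
  0.22×16.8 + 0.66×42.5 + 0.12×50.6 = 37.818%
Difference = 37.818 − 39.1125 = -1.2945 pp.

-1.3 percentage points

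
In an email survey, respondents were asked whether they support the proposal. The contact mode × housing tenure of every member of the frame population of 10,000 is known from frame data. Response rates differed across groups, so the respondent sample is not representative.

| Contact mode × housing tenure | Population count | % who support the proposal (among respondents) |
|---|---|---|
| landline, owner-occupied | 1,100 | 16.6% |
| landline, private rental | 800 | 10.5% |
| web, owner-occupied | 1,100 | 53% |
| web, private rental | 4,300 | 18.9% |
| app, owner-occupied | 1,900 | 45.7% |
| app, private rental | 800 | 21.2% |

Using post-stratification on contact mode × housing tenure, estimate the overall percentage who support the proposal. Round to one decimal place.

27.0%

Weight each group's respondent value by its population share:
  landline, owner-occupied: (1,100/10,000) × 16.6 = 1.826
  landline, private rental: (800/10,000) × 10.5 = 0.84
  web, owner-occupied: (1,100/10,000) × 53 = 5.83
  web, private rental: (4,300/10,000) × 18.9 = 8.127
  app, owner-occupied: (1,900/10,000) × 45.7 = 8.683
  app, private rental: (800/10,000) × 21.2 = 1.696
Post-stratified estimate = 27.002 → 27.0%.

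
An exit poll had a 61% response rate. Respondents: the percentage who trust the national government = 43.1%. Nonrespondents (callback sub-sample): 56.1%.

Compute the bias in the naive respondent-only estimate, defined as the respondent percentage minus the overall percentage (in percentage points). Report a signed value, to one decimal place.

Nonresponse fraction = 1 − 0.61 = 0.39.
Bias = (nonresponse fraction) × (respondent percentage − nonrespondent percentage)
     = 0.39 × (43.1 − 56.1) = 0.39 × -13 = -5.07.

-5.1 percentage points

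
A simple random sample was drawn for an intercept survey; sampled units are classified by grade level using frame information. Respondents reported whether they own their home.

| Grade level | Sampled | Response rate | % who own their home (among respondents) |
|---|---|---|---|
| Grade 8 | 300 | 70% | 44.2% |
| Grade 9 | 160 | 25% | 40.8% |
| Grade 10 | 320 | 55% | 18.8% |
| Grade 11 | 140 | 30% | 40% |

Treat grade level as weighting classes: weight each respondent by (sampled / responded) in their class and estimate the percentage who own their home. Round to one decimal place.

With weight = n_sampled/n_responded per class, the weighted class total is n_sampled:
  Grade 8: 300 × 44.2 = 13,260
  Grade 9: 160 × 40.8 = 6528
  Grade 10: 320 × 18.8 = 6016
  Grade 11: 140 × 40 = 5600
Adjusted estimate = 31,404 / 920 = 34.1348 → 34.1%.

34.1%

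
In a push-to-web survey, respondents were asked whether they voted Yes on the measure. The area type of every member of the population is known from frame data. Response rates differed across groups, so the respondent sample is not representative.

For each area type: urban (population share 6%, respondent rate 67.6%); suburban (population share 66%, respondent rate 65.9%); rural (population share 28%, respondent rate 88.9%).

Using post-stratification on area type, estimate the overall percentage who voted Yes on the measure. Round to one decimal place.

Post-stratification weights by population share, not respondent share:
  urban: 0.06 × 67.6 = 4.056
  suburban: 0.66 × 65.9 = 43.494
  rural: 0.28 × 88.9 = 24.892
Post-stratified estimate = 72.442 → 72.4%.

72.4%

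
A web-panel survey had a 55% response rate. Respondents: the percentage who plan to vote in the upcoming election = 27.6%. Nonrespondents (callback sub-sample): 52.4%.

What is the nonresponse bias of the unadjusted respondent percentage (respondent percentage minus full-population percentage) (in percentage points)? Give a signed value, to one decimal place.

Nonresponse fraction = 1 − 0.55 = 0.45.
Bias = (nonresponse fraction) × (respondent percentage − nonrespondent percentage)
     = 0.45 × (27.6 − 52.4) = 0.45 × -24.8 = -11.16.

-11.2 percentage points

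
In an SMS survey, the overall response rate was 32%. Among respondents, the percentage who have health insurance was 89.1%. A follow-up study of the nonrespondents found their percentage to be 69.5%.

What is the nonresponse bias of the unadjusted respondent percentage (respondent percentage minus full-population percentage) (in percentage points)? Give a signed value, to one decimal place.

Nonresponse fraction = 1 − 0.32 = 0.68.
Bias = (nonresponse fraction) × (respondent percentage − nonrespondent percentage)
     = 0.68 × (89.1 − 69.5) = 0.68 × 19.6 = 13.328.

+13.3 percentage points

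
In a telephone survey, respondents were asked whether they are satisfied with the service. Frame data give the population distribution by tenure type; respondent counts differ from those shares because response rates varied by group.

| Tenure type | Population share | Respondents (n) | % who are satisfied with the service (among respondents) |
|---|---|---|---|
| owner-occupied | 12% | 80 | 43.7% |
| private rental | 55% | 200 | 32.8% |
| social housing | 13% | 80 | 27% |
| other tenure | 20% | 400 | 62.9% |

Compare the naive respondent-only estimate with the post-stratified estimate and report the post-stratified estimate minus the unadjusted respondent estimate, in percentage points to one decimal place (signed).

-9.8 percentage points

Unadjusted (pooled respondent) estimate weights by respondent counts:
  (80/760)×43.7 + (200/760)×32.8 + (80/760)×27 + (400/760)×62.9 = 49.1789%
Reweighting by population tenure type shares:
  0.12×43.7 + 0.55×32.8 + 0.13×27 + 0.2×62.9 = 39.374%
Difference = 39.374 − 49.1789 = -9.8049 pp.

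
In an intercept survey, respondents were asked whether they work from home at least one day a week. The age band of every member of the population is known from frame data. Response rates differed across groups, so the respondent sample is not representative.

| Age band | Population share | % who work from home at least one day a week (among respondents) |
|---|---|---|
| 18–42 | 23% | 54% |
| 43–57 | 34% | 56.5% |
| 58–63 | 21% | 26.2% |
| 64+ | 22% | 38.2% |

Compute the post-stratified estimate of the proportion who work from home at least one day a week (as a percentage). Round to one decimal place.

45.5%

Weight each group's respondent value by its population share:
  18–42: 0.23 × 54 = 12.42
  43–57: 0.34 × 56.5 = 19.21
  58–63: 0.21 × 26.2 = 5.502
  64+: 0.22 × 38.2 = 8.404
Post-stratified estimate = 45.536 → 45.5%.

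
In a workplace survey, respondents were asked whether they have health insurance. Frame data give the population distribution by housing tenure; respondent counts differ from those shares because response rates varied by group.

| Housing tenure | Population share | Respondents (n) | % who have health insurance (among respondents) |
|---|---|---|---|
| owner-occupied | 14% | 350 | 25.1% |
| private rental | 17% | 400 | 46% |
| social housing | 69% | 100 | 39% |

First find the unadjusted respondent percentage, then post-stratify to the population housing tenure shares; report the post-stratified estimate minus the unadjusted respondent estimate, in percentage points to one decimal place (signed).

+1.7 percentage points

Without adjustment, the pooled respondent share is:
  (350/850)×25.1 + (400/850)×46 + (100/850)×39 = 36.5706%
Reweighting by population housing tenure shares:
  0.14×25.1 + 0.17×46 + 0.69×39 = 38.244%
Difference = 38.244 − 36.5706 = 1.6734 pp.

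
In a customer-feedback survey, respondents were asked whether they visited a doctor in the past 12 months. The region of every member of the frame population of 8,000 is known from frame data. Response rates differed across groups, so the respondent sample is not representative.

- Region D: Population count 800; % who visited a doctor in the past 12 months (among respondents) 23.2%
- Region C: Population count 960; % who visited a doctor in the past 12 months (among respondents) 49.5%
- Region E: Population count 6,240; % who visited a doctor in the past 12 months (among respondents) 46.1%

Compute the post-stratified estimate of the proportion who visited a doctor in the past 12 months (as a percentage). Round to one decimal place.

44.2%

Each cell contributes population-share × respondent value:
  Region D: (800/8,000) × 23.2 = 2.32
  Region C: (960/8,000) × 49.5 = 5.94
  Region E: (6,240/8,000) × 46.1 = 35.958
Post-stratified estimate = 44.218 → 44.2%.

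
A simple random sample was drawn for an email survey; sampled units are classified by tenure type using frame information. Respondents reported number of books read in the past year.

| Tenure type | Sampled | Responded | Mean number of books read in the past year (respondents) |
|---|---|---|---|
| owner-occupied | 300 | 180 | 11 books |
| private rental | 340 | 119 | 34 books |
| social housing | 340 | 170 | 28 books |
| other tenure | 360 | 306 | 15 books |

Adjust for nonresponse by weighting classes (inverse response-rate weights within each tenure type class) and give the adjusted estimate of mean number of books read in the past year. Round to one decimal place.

Class response rates: owner-occupied 180/300 = 60%, private rental 119/340 = 35%, social housing 170/340 = 50%, other tenure 306/360 = 85%.
Each respondent's weight = sampled/responded in their class; summing within a class gives n_sampled, so:
  owner-occupied: 300 × 11 = 3300
  private rental: 340 × 34 = 11,560
  social housing: 340 × 28 = 9520
  other tenure: 360 × 15 = 5400
Adjusted estimate = 29,780 / 1,340 = 22.2239 → 22.2.

22.2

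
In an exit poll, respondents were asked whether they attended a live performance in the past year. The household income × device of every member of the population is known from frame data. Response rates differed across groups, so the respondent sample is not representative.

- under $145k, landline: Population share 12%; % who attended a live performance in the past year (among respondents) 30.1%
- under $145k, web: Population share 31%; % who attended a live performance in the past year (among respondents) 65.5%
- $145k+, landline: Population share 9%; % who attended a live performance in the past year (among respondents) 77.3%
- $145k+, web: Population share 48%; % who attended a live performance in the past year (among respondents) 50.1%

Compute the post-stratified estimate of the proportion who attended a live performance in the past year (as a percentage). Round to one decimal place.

Post-stratification weights by population share, not respondent share:
  under $145k, landline: 0.12 × 30.1 = 3.612
  under $145k, web: 0.31 × 65.5 = 20.305
  $145k+, landline: 0.09 × 77.3 = 6.957
  $145k+, web: 0.48 × 50.1 = 24.048
Post-stratified estimate = 54.922 → 54.9%.

54.9%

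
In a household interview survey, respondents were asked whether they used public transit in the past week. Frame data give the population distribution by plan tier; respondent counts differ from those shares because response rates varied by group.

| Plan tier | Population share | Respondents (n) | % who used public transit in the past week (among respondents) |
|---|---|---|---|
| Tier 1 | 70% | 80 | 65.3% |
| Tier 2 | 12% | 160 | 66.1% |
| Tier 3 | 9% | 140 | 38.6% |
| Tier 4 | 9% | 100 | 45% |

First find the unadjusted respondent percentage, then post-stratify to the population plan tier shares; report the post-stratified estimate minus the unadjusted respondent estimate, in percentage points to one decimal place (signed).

Unadjusted (pooled respondent) estimate weights by respondent counts:
  (80/480)×65.3 + (160/480)×66.1 + (140/480)×38.6 + (100/480)×45 = 53.55%
Post-stratifying to population shares instead:
  0.7×65.3 + 0.12×66.1 + 0.09×38.6 + 0.09×45 = 61.166%
Difference = 61.166 − 53.55 = 7.616 pp.

+7.6 percentage points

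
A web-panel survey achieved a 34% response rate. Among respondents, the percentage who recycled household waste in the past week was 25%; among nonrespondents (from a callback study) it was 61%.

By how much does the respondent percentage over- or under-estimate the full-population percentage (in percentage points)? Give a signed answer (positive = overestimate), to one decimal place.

-23.8 percentage points

Nonresponse fraction = 1 − 0.34 = 0.66.
Bias = (nonresponse fraction) × (respondent percentage − nonrespondent percentage)
     = 0.66 × (25 − 61) = 0.66 × -36 = -23.76.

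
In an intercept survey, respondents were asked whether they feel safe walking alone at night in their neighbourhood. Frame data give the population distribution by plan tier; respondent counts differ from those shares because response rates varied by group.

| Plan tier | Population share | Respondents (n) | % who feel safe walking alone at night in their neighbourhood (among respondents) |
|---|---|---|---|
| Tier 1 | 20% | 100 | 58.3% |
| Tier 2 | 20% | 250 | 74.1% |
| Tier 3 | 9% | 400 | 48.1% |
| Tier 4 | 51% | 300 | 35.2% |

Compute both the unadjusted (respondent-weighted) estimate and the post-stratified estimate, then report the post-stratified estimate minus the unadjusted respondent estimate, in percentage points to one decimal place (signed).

Without adjustment, the pooled respondent share is:
  (100/1050)×58.3 + (250/1050)×74.1 + (400/1050)×48.1 + (300/1050)×35.2 = 51.5762%
Post-stratifying to population shares instead:
  0.2×58.3 + 0.2×74.1 + 0.09×48.1 + 0.51×35.2 = 48.761%
Difference = 48.761 − 51.5762 = -2.8152 pp.

-2.8 percentage points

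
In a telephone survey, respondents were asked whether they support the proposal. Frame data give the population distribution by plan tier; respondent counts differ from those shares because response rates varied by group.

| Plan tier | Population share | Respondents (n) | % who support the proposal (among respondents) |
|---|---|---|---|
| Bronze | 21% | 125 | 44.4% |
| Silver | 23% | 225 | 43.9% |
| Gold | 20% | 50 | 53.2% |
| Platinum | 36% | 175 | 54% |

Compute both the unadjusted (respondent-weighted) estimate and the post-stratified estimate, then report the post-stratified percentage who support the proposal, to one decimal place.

Without adjustment, the pooled respondent share is:
  (125/575)×44.4 + (225/575)×43.9 + (50/575)×53.2 + (175/575)×54 = 47.8913%
Post-stratified estimate weights by population shares:
  0.21×44.4 + 0.23×43.9 + 0.2×53.2 + 0.36×54 = 49.501%

49.5%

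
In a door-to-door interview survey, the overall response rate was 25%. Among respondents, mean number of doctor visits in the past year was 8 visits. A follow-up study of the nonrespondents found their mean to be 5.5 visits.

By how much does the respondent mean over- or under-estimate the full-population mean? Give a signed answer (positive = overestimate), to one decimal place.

+1.9

Nonresponse fraction = 1 − 0.25 = 0.75.
Bias = (nonresponse fraction) × (respondent mean − nonrespondent mean)
     = 0.75 × (8 − 5.5) = 0.75 × 2.5 = 1.875.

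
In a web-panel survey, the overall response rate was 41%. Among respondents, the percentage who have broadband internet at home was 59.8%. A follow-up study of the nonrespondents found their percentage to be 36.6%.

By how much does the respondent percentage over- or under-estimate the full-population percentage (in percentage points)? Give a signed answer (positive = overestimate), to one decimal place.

+13.7 percentage points

Nonresponse fraction = 1 − 0.41 = 0.59.
Bias = (nonresponse fraction) × (respondent percentage − nonrespondent percentage)
     = 0.59 × (59.8 − 36.6) = 0.59 × 23.2 = 13.688.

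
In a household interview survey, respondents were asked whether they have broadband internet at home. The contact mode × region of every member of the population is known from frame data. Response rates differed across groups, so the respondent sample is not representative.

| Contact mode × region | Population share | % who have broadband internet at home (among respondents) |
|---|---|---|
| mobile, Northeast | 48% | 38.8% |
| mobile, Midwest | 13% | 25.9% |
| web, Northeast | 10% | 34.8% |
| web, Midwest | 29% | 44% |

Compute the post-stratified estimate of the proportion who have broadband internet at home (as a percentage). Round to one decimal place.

Post-stratification weights by population share, not respondent share:
  mobile, Northeast: 0.48 × 38.8 = 18.624
  mobile, Midwest: 0.13 × 25.9 = 3.367
  web, Northeast: 0.1 × 34.8 = 3.48
  web, Midwest: 0.29 × 44 = 12.76
Post-stratified estimate = 38.231 → 38.2%.

38.2%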